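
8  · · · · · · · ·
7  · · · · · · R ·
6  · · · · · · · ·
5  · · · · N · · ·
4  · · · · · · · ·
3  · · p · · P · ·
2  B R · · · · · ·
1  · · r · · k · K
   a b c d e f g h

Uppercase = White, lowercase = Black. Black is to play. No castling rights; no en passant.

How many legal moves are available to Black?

Black to move; king on f1.
In check: no.
Legal moves: Ke1, Rc2, Re1, Rd1, Rb1, Ra1, cxb2, c2.
Count: 8.

8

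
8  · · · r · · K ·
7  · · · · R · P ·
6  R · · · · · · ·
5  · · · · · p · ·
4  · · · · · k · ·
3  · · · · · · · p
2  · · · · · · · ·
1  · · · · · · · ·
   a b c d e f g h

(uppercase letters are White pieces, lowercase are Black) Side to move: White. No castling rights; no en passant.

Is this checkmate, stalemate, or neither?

neither

White to move; white king on g8.
In check: yes, from the black rook on d8.
Legal moves for White: Kh7, Kf7, Re8.
White is in check but has 3 legal moves → neither.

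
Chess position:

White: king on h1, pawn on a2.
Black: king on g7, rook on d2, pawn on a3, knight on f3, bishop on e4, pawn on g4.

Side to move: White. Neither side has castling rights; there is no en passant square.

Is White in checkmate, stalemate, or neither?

stalemate

White to move; white king on h1.
In check: no.
King squares — g1: attacked by Nf3; g2: attacked by Rd2; h2: attacked by Rd2.
Legal moves for White: none.
Not in check and no legal moves → stalemate.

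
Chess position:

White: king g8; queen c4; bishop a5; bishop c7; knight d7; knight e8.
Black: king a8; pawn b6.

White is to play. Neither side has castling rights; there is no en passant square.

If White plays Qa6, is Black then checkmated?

After Qa6: black king on a8; in check: yes, from the white queen on a6.
King squares — a7: attacked by Qa6; b7: attacked by Qa6; b8: attacked by Bc7.
Black has no legal moves → checkmate.

yes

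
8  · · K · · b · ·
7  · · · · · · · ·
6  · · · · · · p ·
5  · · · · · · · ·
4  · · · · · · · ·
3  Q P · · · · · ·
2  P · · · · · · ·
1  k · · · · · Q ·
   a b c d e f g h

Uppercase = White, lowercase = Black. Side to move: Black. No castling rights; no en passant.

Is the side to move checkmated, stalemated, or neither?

Black to move; black king on a1.
In check: yes, from the white queen on g1.
King squares — b1: attacked by Qg1; a2: attacked by Qa3; b2: attacked by Qa3.
Legal moves for Black: none.
In check with no legal moves → checkmate.

checkmate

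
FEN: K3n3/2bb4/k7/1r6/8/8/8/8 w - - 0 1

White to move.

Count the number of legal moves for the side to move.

White to move; king on a8.
In check: no.
Legal moves: none.
Count: 0.

0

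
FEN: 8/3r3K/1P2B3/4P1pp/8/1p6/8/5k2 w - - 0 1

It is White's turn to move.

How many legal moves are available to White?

White to move; king on h7.
In check: yes, from the black rook on d7.
Legal moves: Kh8, Kg8, Kh6, Kg6, Bf7, Bxd7.
Count: 6.

6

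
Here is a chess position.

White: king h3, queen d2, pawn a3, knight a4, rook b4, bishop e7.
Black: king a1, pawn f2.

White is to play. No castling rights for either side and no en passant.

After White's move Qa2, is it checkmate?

no

After Qa2: black king on a1; in check: yes, from the white queen on a2.
Black has 1 legal reply: Kxa2.
In check but a legal move exists → not checkmate.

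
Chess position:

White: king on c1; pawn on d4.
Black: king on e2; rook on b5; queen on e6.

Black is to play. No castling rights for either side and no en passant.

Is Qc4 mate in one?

After Qc4: white king on c1; in check: yes, from the black queen on c4.
King squares — b1: attacked by Rb5; d1: attacked by Ke2; b2: attacked by Rb5; c2: attacked by Qc4; d2: attacked by Ke2.
White has no legal moves → checkmate.

yes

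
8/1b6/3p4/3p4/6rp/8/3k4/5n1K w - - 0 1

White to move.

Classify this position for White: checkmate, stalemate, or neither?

White to move; white king on h1.
In check: no.
King squares — g1: attacked by Rg4; g2: attacked by Rg4; h2: attacked by Nf1.
Legal moves for White: none.
Not in check and no legal moves → stalemate.

stalemate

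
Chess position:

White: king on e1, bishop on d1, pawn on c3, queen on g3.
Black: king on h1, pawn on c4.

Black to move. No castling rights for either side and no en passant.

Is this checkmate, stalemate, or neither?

stalemate

Black to move; black king on h1.
In check: no.
King squares — g1: attacked by Qg3; g2: attacked by Qg3; h2: attacked by Qg3.
Legal moves for Black: none.
Not in check and no legal moves → stalemate.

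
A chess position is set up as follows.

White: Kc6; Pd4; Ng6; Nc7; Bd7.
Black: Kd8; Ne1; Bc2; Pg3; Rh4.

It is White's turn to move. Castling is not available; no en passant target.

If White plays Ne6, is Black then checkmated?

After Ne6: black king on d8; in check: yes, from the white knight on e6.
King squares — c7: attacked by Kc6; d7: attacked by Kc6; e7: attacked by Ng6; c8: attacked by Bd7; e8: attacked by Bd7.
Black has no legal moves → checkmate.

yes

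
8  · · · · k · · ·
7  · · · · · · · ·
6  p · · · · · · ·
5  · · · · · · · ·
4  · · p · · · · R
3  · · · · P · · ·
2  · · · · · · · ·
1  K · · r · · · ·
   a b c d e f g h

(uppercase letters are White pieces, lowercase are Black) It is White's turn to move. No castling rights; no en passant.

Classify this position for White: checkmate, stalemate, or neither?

neither

White to move; white king on a1.
In check: yes, from the black rook on d1.
King squares — b1: attacked by Rd1; a2: available; b2: available.
Legal moves for White: Kb2, Ka2.
White is in check but has 2 legal moves → neither.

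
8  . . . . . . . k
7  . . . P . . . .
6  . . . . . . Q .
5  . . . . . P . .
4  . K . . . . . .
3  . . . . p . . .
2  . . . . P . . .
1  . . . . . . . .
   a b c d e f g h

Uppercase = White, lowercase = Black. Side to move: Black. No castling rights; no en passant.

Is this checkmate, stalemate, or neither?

stalemate

Black to move; black king on h8.
In check: no.
King squares — g7: attacked by Qg6; h7: attacked by Qg6; g8: attacked by Qg6.
Legal moves for Black: none.
Not in check and no legal moves → stalemate.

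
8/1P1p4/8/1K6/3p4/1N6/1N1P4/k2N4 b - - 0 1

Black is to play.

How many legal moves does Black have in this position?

Black to move; king on a1.
In check: yes, from the white knight on b3.
Legal moves: Ka2, Kb1.
Count: 2.

2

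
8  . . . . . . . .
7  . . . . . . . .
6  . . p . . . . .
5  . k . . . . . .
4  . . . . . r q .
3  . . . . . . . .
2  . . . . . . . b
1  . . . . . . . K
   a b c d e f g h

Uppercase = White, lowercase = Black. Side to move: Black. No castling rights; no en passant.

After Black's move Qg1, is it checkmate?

yes

After Qg1: white king on h1; in check: yes, from the black queen on g1.
King squares — g1: attacked by Bh2; g2: attacked by Qg1; h2: attacked by Qg1.
White has no legal moves → checkmate.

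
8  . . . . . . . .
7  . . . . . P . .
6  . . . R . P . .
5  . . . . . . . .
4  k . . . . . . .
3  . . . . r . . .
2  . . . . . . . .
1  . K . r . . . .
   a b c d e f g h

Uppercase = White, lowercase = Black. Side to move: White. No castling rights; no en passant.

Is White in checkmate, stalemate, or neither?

neither

White to move; white king on b1.
In check: yes, from the black rook on d1.
King squares — a1: attacked by Rd1; c1: attacked by Rd1; a2: available; b2: available; c2: available.
Legal moves for White: Kc2, Kb2, Ka2, Rxd1.
White is in check but has 4 legal moves → neither.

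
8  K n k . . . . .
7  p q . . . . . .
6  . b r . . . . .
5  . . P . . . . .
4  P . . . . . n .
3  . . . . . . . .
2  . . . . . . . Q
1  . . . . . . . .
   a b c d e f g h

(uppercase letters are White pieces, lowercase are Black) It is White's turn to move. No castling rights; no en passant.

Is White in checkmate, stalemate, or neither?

White to move; white king on a8.
In check: yes, from the black queen on b7.
King squares — a7: attacked by Bb6; b7: attacked by Kc8; b8: attacked by Qb7.
Legal moves for White: none.
In check with no legal moves → checkmate.

checkmate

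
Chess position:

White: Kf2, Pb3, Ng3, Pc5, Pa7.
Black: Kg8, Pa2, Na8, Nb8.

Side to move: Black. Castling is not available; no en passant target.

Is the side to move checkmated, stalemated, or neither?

neither

Black to move; black king on g8.
In check: no.
Legal moves for Black: Kh8, Kf8, Kh7, Kg7, Kf7, Nd7, Nc6, Na6, Nc7, Nb6, a1=Q, a1=R, a1=B, a1=N.
Black has 14 legal moves and is not in check → neither.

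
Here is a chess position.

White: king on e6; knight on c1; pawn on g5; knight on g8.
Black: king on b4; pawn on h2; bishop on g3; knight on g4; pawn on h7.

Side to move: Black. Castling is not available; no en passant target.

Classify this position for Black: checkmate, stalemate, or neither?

Black to move; black king on b4.
In check: no.
Legal moves for Black include: Nh6, Nf6, Ne5, Ne3, Nf2, Kc5, Kb5, Ka5, Kc4, Ka4, Kc3, Ka3, Bb8, Bc7, Bd6, Be5, Bh4, Bf4, ... (list truncated; more exist).
Black has legal moves and is not in check → neither.

neither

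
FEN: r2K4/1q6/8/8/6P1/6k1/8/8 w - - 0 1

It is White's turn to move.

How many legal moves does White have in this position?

0

White to move; king on d8.
In check: yes, from the black rook on a8.
Legal moves: none.
Count: 0.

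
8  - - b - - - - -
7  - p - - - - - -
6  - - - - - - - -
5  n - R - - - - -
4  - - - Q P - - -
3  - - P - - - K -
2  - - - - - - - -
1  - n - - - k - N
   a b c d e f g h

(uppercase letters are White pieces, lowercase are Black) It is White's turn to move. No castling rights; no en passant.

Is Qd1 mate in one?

After Qd1: black king on f1; in check: yes, from the white queen on d1.
King squares — e1: attacked by Qd1; g1: attacked by Qd1; e2: attacked by Qd1; f2: attacked by Nh1; g2: attacked by Kg3.
Black has no legal moves → checkmate.

yes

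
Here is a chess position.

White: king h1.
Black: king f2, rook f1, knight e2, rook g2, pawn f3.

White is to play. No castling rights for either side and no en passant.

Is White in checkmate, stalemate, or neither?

White to move; white king on h1.
In check: yes, from the black rook on f1.
King squares — g1: attacked by Rf1; g2: attacked by Kf2; h2: attacked by Rg2.
Legal moves for White: none.
In check with no legal moves → checkmate.

checkmate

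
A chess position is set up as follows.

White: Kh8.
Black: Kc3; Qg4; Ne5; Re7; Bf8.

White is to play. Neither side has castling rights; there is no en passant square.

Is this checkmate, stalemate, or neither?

stalemate

White to move; white king on h8.
In check: no.
King squares — g7: attacked by Qg4; h7: attacked by Re7; g8: attacked by Qg4.
Legal moves for White: none.
Not in check and no legal moves → stalemate.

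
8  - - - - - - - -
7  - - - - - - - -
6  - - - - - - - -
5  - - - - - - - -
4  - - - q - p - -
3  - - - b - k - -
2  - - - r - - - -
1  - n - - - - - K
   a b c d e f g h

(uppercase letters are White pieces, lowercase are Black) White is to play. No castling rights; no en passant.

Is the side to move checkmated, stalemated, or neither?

stalemate

White to move; white king on h1.
In check: no.
King squares — g1: attacked by Qd4; g2: attacked by Rd2; h2: attacked by Rd2.
Legal moves for White: none.
Not in check and no legal moves → stalemate.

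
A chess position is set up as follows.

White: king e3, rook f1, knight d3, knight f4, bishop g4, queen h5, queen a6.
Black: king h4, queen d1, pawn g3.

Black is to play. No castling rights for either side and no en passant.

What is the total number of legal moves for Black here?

0

Black to move; king on h4.
In check: yes, from the white queen on h5.
Legal moves: none.
Count: 0.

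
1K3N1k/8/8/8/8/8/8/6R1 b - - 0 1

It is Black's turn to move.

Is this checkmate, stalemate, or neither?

stalemate

Black to move; black king on h8.
In check: no.
King squares — g7: attacked by Rg1; h7: attacked by Nf8; g8: attacked by Rg1.
Legal moves for Black: none.
Not in check and no legal moves → stalemate.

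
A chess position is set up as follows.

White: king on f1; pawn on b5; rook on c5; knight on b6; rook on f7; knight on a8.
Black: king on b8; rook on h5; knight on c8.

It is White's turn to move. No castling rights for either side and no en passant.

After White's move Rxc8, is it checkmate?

After Rxc8: black king on b8; in check: yes, from the white rook on c8.
King squares — a7: attacked by Rf7; b7: attacked by Rf7; c7: attacked by Rf7; a8: attacked by Nb6; c8: attacked by Nb6.
Black has no legal moves → checkmate.

yes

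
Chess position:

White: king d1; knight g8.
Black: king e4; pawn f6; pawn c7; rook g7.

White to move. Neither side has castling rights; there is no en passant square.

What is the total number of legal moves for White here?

White to move; king on d1.
In check: no.
Legal moves: Ne7, Nh6, Nxf6+, Ke2, Kd2, Kc2, Ke1, Kc1.
Count: 8.

8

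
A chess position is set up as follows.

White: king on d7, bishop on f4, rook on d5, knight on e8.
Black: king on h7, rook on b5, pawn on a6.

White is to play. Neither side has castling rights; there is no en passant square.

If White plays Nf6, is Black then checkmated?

After Nf6: black king on h7; in check: yes, from the white knight on f6.
Black has 3 legal replies: Kh8, Kg7, Kg6.
In check but a legal move exists → not checkmate.

no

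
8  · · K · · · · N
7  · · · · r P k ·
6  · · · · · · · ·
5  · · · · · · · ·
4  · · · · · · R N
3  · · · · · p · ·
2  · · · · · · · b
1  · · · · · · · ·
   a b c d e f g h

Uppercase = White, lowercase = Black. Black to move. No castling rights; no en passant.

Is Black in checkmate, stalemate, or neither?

neither

Black to move; black king on g7.
In check: yes, from the white rook on g4.
King squares — f6: available; g6: attacked by Rg4; h6: available; f7: attacked by Nh8; h7: available; f8: available; g8: attacked by Rg4; h8: available.
Legal moves for Black: Kxh8, Kf8, Kh7, Kh6, Kf6.
Black is in check but has 5 legal moves → neither.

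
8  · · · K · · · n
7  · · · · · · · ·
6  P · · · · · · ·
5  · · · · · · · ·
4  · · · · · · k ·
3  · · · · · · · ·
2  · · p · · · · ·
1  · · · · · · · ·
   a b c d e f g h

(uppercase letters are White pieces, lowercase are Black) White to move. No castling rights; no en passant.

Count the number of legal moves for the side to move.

White to move; king on d8.
In check: no.
Legal moves: Ke8, Kc8, Ke7, Kd7, Kc7, a7.
Count: 6.

6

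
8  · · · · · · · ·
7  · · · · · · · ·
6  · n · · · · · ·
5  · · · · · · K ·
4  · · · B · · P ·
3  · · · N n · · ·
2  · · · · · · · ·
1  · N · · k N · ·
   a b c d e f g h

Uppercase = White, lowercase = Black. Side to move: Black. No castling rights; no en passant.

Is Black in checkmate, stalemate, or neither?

neither

Black to move; black king on e1.
In check: yes, from the white knight on d3.
Legal moves for Black: Ke2, Kxf1, Kd1.
Black is in check but has 3 legal moves → neither.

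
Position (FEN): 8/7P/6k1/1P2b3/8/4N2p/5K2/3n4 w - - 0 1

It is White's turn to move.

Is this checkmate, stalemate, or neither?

neither

White to move; white king on f2.
In check: yes, from the black knight on d1.
Legal moves for White: Kf3, Ke2, Kg1, Kf1, Ke1, Nxd1.
White is in check but has 6 legal moves → neither.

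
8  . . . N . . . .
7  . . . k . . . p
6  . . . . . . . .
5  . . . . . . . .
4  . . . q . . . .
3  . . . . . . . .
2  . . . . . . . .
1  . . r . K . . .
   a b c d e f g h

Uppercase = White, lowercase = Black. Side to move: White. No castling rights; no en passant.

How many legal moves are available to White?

White to move; king on e1.
In check: yes, from the black rook on c1.
Legal moves: Ke2.
Count: 1.

1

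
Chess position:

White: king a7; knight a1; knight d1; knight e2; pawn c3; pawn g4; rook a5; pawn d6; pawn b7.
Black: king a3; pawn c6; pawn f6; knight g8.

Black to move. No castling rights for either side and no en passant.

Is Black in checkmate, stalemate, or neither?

Black to move; black king on a3.
In check: yes, from the white rook on a5.
King squares — a2: attacked by Ra5; b2: attacked by Nd1; b3: attacked by Na1; a4: attacked by Ra5; b4: attacked by Pc3.
Legal moves for Black: none.
In check with no legal moves → checkmate.

checkmate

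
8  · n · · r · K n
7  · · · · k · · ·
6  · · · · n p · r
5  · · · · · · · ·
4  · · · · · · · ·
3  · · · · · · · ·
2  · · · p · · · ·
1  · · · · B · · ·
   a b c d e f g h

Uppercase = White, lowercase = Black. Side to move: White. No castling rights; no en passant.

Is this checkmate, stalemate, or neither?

checkmate

White to move; white king on g8.
In check: yes, from the black rook on e8.
King squares — f7: attacked by Ke7; g7: attacked by Ne6; h7: attacked by Rh6; f8: attacked by Ne6; h8: attacked by Rh6.
Legal moves for White: none.
In check with no legal moves → checkmate.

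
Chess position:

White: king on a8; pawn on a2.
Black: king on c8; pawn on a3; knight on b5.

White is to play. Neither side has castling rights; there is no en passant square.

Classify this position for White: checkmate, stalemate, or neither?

stalemate

White to move; white king on a8.
In check: no.
King squares — a7: attacked by Nb5; b7: attacked by Kc8; b8: attacked by Kc8.
Legal moves for White: none.
Not in check and no legal moves → stalemate.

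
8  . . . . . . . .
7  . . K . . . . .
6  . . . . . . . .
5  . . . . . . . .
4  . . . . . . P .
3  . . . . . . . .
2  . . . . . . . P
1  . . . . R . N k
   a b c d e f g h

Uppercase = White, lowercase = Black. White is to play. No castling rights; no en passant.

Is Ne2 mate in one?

no

After Ne2: black king on h1; in check: yes, from the white rook on e1.
Black has 2 legal replies: Kxh2, Kg2.
In check but a legal move exists → not checkmate.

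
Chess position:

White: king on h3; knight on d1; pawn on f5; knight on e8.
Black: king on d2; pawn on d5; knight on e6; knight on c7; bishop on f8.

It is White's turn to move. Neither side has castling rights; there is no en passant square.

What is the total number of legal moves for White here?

White to move; king on h3.
In check: no.
Legal moves: Ng7, Nxc7, Nf6, Nd6, Kh4, Kg4, Kg3, Kh2, Kg2, Ne3, Nc3, Nf2, Nb2, fxe6, f6.
Count: 15.

15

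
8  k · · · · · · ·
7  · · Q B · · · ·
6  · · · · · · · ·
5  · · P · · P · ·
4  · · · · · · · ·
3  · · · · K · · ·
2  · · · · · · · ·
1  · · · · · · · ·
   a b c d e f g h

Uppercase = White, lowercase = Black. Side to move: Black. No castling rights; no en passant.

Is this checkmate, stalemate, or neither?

stalemate

Black to move; black king on a8.
In check: no.
King squares — a7: attacked by Qc7; b7: attacked by Qc7; b8: attacked by Qc7.
Legal moves for Black: none.
Not in check and no legal moves → stalemate.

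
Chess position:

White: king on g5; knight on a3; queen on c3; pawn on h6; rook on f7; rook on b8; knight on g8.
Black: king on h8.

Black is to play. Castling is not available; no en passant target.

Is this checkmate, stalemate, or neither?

checkmate

Black to move; black king on h8.
In check: yes, from the white queen on c3.
King squares — g7: attacked by Qc3; h7: attacked by Rf7; g8: attacked by Rb8.
Legal moves for Black: none.
In check with no legal moves → checkmate.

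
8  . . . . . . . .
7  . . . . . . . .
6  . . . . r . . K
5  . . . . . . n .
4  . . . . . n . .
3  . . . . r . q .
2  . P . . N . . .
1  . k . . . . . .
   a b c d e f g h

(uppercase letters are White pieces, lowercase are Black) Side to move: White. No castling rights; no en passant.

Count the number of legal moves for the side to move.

1

White to move; king on h6.
In check: yes, from the black rook on e6.
Legal moves: Kg7.
Count: 1.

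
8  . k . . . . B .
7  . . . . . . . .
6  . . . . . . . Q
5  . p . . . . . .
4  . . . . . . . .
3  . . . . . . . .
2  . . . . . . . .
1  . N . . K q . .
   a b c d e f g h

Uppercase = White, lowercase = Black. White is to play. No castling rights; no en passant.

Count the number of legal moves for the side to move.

2

White to move; king on e1.
In check: yes, from the black queen on f1.
Legal moves: Kd2, Kxf1.
Count: 2.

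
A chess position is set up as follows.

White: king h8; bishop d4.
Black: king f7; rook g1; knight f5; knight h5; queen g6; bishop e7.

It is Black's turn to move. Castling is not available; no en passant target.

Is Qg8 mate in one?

After Qg8: white king on h8; in check: yes, from the black queen on g8.
King squares — g7: attacked by Rg1; h7: attacked by Qg8; g8: attacked by Rg1.
White has no legal moves → checkmate.

yes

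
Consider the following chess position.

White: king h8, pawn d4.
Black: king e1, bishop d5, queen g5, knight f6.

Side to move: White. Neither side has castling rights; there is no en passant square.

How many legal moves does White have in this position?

White to move; king on h8.
In check: no.
Legal moves: none.
Count: 0.

0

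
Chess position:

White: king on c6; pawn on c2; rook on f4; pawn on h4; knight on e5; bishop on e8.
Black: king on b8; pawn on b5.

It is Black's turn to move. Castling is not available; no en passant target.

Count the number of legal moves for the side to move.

Black to move; king on b8.
In check: no.
Legal moves: Kc8, Ka8, Ka7, b4.
Count: 4.

4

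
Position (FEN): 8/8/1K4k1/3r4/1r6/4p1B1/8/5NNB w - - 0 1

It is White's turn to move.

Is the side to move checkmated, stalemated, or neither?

White to move; white king on b6.
In check: yes, from the black rook on b4.
Legal moves for White: Kc7, Ka7, Kc6, Ka6.
White is in check but has 4 legal moves → neither.

neither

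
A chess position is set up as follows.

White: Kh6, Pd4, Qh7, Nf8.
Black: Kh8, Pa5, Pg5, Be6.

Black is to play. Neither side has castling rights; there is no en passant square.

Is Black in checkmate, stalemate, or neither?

Black to move; black king on h8.
In check: yes, from the white queen on h7.
King squares — g7: attacked by Kh6; h7: attacked by Kh6; g8: attacked by Qh7.
Legal moves for Black: none.
In check with no legal moves → checkmate.

checkmate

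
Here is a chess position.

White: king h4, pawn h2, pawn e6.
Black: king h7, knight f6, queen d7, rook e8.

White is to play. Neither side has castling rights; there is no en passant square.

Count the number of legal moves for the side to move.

White to move; king on h4.
In check: no.
Legal moves: Kg5, Kh3, Kg3, exd7, e7, h3.
Count: 6.

6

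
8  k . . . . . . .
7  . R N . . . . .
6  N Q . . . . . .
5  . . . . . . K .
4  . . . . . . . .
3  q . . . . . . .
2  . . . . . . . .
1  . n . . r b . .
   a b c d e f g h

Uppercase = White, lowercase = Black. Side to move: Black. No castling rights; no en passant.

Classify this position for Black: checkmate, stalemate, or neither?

Black to move; black king on a8.
In check: yes, from the white knight on c7.
King squares — a7: attacked by Qb6; b7: attacked by Qb6; b8: attacked by Na6.
Legal moves for Black: none.
In check with no legal moves → checkmate.

checkmate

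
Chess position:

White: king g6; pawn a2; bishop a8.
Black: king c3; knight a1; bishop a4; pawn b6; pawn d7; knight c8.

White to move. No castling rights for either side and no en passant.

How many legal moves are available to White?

White to move; king on g6.
In check: no.
Legal moves: Bb7, Bc6, Bd5, Be4, Bf3, Bg2, Bh1, Kh7, Kg7, Kf7, Kh6, Kf6, Kh5, Kg5, Kf5, a3.
Count: 16.

16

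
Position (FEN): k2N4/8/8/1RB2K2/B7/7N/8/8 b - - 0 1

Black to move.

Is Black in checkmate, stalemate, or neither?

Black to move; black king on a8.
In check: no.
King squares — a7: attacked by Bc5; b7: attacked by Rb5; b8: attacked by Rb5.
Legal moves for Black: none.
Not in check and no legal moves → stalemate.

stalemate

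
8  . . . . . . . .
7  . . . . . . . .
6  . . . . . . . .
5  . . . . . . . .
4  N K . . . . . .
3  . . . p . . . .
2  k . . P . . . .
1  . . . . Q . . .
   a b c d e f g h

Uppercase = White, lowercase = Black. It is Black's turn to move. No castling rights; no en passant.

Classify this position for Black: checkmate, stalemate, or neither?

stalemate

Black to move; black king on a2.
In check: no.
King squares — a1: attacked by Qe1; b1: attacked by Qe1; b2: attacked by Na4; a3: attacked by Kb4; b3: attacked by Kb4.
Legal moves for Black: none.
Not in check and no legal moves → stalemate.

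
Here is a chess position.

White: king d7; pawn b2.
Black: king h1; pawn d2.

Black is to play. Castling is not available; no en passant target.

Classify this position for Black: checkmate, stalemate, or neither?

neither

Black to move; black king on h1.
In check: no.
Legal moves for Black: Kh2, Kg2, Kg1, d1=Q+, d1=R+, d1=B, d1=N.
Black has 7 legal moves and is not in check → neither.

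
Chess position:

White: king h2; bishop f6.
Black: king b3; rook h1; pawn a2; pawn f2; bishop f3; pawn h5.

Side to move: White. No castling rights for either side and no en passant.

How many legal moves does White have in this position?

1

White to move; king on h2.
In check: yes, from the black rook on h1.
Legal moves: Kg3.
Count: 1.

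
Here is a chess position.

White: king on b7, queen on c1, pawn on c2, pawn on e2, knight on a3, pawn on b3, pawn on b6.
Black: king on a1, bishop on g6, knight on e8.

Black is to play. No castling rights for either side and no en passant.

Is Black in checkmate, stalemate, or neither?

Black to move; black king on a1.
In check: yes, from the white queen on c1.
Legal moves for Black: Ka2.
Black is in check but has 1 legal move → neither.

neither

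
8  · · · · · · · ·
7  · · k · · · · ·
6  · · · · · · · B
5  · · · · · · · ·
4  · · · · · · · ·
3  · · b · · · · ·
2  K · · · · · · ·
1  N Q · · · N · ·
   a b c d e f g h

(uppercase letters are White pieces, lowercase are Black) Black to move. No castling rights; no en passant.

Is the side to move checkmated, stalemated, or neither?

neither

Black to move; black king on c7.
In check: no.
Legal moves for Black: Kd8, Kc8, Kd7, Kd6, Kc6, Bh8, Bg7, Bf6, Be5, Ba5, Bd4, Bb4, Bd2, Bb2, Be1, Bxa1.
Black has 16 legal moves and is not in check → neither.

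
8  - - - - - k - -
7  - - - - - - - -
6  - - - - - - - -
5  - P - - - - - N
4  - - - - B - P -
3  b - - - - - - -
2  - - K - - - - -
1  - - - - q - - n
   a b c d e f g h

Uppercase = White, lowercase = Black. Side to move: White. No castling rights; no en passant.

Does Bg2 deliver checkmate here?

no

After Bg2: black king on f8; in check: no.
Black is not in check, so this cannot be checkmate.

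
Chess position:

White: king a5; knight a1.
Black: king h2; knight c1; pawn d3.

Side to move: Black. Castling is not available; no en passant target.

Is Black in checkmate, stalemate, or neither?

Black to move; black king on h2.
In check: no.
Legal moves for Black: Kh3, Kg3, Kg2, Kh1, Kg1, Nb3+, Ne2, Na2, d2.
Black has 9 legal moves and is not in check → neither.

neither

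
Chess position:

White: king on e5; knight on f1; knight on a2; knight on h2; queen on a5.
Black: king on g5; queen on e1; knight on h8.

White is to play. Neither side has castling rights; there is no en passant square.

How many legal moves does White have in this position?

5

White to move; king on e5.
In check: yes, from the black queen on e1.
Legal moves: Kd6+, Kd5, Kd4+, Qxe1, Ne3.
Count: 5.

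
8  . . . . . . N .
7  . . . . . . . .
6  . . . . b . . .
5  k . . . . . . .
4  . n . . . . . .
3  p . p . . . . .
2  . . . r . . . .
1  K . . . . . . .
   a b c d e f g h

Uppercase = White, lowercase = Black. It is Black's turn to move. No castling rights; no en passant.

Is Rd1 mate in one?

After Rd1: white king on a1; in check: yes, from the black rook on d1.
King squares — b1: attacked by Rd1; a2: attacked by Nb4; b2: attacked by Pa3.
White has no legal moves → checkmate.

yes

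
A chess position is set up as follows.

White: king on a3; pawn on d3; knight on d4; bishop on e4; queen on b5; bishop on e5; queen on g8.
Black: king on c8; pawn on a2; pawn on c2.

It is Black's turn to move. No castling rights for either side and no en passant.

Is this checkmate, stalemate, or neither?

Black to move; black king on c8.
In check: yes, from the white queen on g8.
King squares — b7: attacked by Be4; c7: attacked by Be5; d7: attacked by Qb5; b8: attacked by Qb5; d8: attacked by Qg8.
Legal moves for Black: none.
In check with no legal moves → checkmate.

checkmate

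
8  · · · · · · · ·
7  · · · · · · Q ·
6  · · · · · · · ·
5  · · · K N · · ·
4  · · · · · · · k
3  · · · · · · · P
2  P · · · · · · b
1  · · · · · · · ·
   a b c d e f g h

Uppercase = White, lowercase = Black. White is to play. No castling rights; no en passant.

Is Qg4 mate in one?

After Qg4: black king on h4; in check: yes, from the white queen on g4.
King squares — g3: attacked by Qg4; h3: attacked by Qg4; g4: attacked by Ph3; g5: attacked by Qg4; h5: attacked by Qg4.
Black has no legal moves → checkmate.

yes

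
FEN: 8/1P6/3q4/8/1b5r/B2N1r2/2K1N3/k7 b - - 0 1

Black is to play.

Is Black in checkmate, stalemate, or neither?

neither

Black to move; black king on a1.
In check: no.
Legal moves for Black include: Qf8, Qd8, Qb8, Qe7, Qd7, Qc7+, Qh6, Qg6, Qf6, Qe6, Qc6+, Qb6, Qa6, Qe5, Qd5, Qc5+, Qf4, Qd4, ... (list truncated; more exist).
Black has legal moves and is not in check → neither.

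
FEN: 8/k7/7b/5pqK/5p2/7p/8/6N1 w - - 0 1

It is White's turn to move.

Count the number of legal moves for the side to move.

White to move; king on h5.
In check: yes, from the black queen on g5.
Legal moves: none.
Count: 0.

0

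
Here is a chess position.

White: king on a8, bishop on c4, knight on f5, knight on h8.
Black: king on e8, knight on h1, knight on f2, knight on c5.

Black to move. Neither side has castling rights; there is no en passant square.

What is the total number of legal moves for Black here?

Black to move; king on e8.
In check: no.
Legal moves: Kf8, Kd8, Kd7, Nd7, Nb7, Ne6, Na6, Nce4, Na4, Ncd3, Nb3, Ng4, Nfe4, Nh3, Nfd3, Nd1, Ng3.
Count: 17.

17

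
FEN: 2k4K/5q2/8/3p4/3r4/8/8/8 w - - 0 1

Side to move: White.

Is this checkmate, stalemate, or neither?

stalemate

White to move; white king on h8.
In check: no.
King squares — g7: attacked by Qf7; h7: attacked by Qf7; g8: attacked by Qf7.
Legal moves for White: none.
Not in check and no legal moves → stalemate.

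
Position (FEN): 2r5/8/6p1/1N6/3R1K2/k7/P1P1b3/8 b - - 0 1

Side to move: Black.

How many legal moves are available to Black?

Black to move; king on a3.
In check: yes, from the white knight on b5.
Legal moves: Kb2, Kxa2, Bxb5.
Count: 3.

3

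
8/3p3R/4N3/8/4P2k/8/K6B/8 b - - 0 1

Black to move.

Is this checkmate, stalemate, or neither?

neither

Black to move; black king on h4.
In check: yes, from the white rook on h7.
Legal moves for Black: Kg4.
Black is in check but has 1 legal move → neither.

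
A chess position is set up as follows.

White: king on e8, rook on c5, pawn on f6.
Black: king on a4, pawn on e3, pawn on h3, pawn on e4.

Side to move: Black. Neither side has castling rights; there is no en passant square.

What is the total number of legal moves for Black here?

5

Black to move; king on a4.
In check: no.
Legal moves: Kb4, Kb3, Ka3, h2, e2.
Count: 5.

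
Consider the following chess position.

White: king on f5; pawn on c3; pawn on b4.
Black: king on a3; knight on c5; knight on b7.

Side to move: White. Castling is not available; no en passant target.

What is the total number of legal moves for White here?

9

White to move; king on f5.
In check: no.
Legal moves: Kg6, Kf6, Kg5, Ke5, Kg4, Kf4, bxc5, b5, c4.
Count: 9.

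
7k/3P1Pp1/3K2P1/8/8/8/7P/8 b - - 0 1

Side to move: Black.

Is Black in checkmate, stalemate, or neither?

Black to move; black king on h8.
In check: no.
King squares — g7: own pawn; h7: attacked by Pg6; g8: attacked by Pf7.
Legal moves for Black: none.
Not in check and no legal moves → stalemate.

stalemate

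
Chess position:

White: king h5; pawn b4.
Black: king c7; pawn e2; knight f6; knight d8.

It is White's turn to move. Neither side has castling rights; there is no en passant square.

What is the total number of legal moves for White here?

4

White to move; king on h5.
In check: yes, from the black knight on f6.
Legal moves: Kh6, Kg6, Kg5, Kh4.
Count: 4.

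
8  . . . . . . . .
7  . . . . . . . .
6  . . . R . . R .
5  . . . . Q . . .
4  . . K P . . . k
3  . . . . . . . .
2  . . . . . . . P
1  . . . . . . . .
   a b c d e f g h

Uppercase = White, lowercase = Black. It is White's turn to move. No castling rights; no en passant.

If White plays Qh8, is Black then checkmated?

yes

After Qh8: black king on h4; in check: yes, from the white queen on h8.
King squares — g3: attacked by Ph2; h3: attacked by Qh8; g4: attacked by Rg6; g5: attacked by Rg6; h5: attacked by Qh8.
Black has no legal moves → checkmate.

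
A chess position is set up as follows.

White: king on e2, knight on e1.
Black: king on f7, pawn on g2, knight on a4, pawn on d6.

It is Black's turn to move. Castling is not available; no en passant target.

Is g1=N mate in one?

no

After g1=N: white king on e2; in check: yes, from the black knight on g1.
White has 6 legal replies: Ke3, Kd3, Kf2, Kd2, Kf1, Kd1.
In check but a legal move exists → not checkmate.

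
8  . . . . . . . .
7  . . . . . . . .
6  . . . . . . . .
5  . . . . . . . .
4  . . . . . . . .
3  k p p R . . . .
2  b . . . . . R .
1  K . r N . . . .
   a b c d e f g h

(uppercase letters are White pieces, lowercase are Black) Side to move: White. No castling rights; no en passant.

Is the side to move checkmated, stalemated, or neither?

White to move; white king on a1.
In check: yes, from the black rook on c1.
King squares — b1: attacked by Rc1; a2: attacked by Ka3; b2: attacked by Ka3.
Legal moves for White: none.
In check with no legal moves → checkmate.

checkmate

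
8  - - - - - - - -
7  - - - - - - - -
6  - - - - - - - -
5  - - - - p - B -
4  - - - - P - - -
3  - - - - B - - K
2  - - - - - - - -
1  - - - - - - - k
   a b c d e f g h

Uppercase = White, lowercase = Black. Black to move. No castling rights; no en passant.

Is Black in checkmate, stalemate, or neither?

Black to move; black king on h1.
In check: no.
King squares — g1: attacked by Be3; g2: attacked by Kh3; h2: attacked by Kh3.
Legal moves for Black: none.
Not in check and no legal moves → stalemate.

stalemate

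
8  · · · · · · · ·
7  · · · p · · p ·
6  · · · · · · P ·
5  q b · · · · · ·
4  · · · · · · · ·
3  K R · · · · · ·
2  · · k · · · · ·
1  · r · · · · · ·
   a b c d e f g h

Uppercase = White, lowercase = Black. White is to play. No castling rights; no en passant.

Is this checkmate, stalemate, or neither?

White to move; white king on a3.
In check: yes, from the black queen on a5.
King squares — a2: attacked by Qa5; b2: attacked by Rb1; b3: own rook; a4: attacked by Qa5; b4: attacked by Qa5.
Legal moves for White: none.
In check with no legal moves → checkmate.

checkmate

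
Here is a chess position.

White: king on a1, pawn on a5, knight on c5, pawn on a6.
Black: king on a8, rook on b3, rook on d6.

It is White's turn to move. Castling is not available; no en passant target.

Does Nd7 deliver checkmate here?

After Nd7: black king on a8; in check: no.
Black is not in check, so this cannot be checkmate.

no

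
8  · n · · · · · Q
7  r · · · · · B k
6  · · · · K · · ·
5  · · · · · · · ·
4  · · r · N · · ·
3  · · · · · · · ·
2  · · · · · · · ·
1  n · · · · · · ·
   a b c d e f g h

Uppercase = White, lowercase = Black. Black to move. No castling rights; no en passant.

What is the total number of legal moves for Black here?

Black to move; king on h7.
In check: yes, from the white queen on h8.
Legal moves: Kg6.
Count: 1.

1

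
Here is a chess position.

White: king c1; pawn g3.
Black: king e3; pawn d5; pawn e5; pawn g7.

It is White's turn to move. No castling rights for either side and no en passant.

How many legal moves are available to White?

5

White to move; king on c1.
In check: no.
Legal moves: Kc2, Kb2, Kd1, Kb1, g4.
Count: 5.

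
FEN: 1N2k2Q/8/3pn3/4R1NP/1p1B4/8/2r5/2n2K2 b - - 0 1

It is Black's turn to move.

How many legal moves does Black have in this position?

1

Black to move; king on e8.
In check: yes, from the white queen on h8.
Legal moves: Ke7.
Count: 1.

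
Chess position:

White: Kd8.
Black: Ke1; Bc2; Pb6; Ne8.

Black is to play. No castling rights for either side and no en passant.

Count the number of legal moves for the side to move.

Black to move; king on e1.
In check: no.
Legal moves: Ng7, Nc7, Nf6, Nd6, Bh7, Bg6, Bf5, Be4, Ba4, Bd3, Bb3, Bd1, Bb1, Kf2, Ke2, Kd2, Kf1, Kd1, b5.
Count: 19.

19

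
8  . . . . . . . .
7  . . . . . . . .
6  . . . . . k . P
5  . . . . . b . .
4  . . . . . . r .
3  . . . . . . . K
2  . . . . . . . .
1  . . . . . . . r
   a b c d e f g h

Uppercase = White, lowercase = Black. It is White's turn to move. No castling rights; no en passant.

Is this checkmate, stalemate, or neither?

White to move; white king on h3.
In check: yes, from the black rook on h1.
King squares — g2: attacked by Rg4; h2: attacked by Rh1; g3: attacked by Rg4; g4: attacked by Bf5; h4: attacked by Rh1.
Legal moves for White: none.
In check with no legal moves → checkmate.

checkmate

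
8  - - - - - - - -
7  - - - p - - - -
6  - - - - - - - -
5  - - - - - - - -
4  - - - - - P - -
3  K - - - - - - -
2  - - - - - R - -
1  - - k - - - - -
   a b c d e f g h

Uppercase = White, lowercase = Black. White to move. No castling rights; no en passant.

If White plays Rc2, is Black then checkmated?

After Rc2: black king on c1; in check: yes, from the white rook on c2.
Black has 3 legal replies: Kxc2, Kd1, Kb1.
In check but a legal move exists → not checkmate.

no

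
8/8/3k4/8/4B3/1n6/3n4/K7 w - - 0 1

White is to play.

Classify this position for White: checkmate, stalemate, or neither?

White to move; white king on a1.
In check: yes, from the black knight on b3.
Legal moves for White: Kb2, Ka2.
White is in check but has 2 legal moves → neither.

neither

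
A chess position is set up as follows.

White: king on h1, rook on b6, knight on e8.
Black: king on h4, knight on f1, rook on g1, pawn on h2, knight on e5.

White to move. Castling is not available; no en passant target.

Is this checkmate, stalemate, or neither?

White to move; white king on h1.
In check: yes, from the black rook on g1.
King squares — g1: attacked by Ph2; g2: attacked by Rg1; h2: attacked by Nf1.
Legal moves for White: none.
In check with no legal moves → checkmate.

checkmate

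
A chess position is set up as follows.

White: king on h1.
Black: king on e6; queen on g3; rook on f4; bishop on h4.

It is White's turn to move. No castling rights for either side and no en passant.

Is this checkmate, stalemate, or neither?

White to move; white king on h1.
In check: no.
King squares — g1: attacked by Qg3; g2: attacked by Qg3; h2: attacked by Qg3.
Legal moves for White: none.
Not in check and no legal moves → stalemate.

stalemate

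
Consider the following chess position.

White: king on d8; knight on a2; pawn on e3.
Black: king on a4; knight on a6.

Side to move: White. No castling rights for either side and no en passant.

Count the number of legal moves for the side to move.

White to move; king on d8.
In check: no.
Legal moves: Ke8, Kc8, Ke7, Kd7, Nb4, Nc3+, Nc1, e4.
Count: 8.

8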